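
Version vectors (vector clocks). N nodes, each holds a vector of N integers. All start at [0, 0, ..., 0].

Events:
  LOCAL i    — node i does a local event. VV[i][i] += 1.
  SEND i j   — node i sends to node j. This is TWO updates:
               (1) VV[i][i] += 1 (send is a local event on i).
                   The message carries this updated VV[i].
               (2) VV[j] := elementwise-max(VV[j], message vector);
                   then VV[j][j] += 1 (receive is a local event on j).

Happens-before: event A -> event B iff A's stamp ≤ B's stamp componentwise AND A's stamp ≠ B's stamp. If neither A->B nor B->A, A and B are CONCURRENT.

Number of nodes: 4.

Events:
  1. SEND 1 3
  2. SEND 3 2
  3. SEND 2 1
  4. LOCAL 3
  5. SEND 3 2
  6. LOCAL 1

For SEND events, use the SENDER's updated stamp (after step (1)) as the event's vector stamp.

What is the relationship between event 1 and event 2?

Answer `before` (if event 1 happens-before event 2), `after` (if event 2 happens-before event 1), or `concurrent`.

Answer: before

Derivation:
Initial: VV[0]=[0, 0, 0, 0]
Initial: VV[1]=[0, 0, 0, 0]
Initial: VV[2]=[0, 0, 0, 0]
Initial: VV[3]=[0, 0, 0, 0]
Event 1: SEND 1->3: VV[1][1]++ -> VV[1]=[0, 1, 0, 0], msg_vec=[0, 1, 0, 0]; VV[3]=max(VV[3],msg_vec) then VV[3][3]++ -> VV[3]=[0, 1, 0, 1]
Event 2: SEND 3->2: VV[3][3]++ -> VV[3]=[0, 1, 0, 2], msg_vec=[0, 1, 0, 2]; VV[2]=max(VV[2],msg_vec) then VV[2][2]++ -> VV[2]=[0, 1, 1, 2]
Event 3: SEND 2->1: VV[2][2]++ -> VV[2]=[0, 1, 2, 2], msg_vec=[0, 1, 2, 2]; VV[1]=max(VV[1],msg_vec) then VV[1][1]++ -> VV[1]=[0, 2, 2, 2]
Event 4: LOCAL 3: VV[3][3]++ -> VV[3]=[0, 1, 0, 3]
Event 5: SEND 3->2: VV[3][3]++ -> VV[3]=[0, 1, 0, 4], msg_vec=[0, 1, 0, 4]; VV[2]=max(VV[2],msg_vec) then VV[2][2]++ -> VV[2]=[0, 1, 3, 4]
Event 6: LOCAL 1: VV[1][1]++ -> VV[1]=[0, 3, 2, 2]
Event 1 stamp: [0, 1, 0, 0]
Event 2 stamp: [0, 1, 0, 2]
[0, 1, 0, 0] <= [0, 1, 0, 2]? True
[0, 1, 0, 2] <= [0, 1, 0, 0]? False
Relation: before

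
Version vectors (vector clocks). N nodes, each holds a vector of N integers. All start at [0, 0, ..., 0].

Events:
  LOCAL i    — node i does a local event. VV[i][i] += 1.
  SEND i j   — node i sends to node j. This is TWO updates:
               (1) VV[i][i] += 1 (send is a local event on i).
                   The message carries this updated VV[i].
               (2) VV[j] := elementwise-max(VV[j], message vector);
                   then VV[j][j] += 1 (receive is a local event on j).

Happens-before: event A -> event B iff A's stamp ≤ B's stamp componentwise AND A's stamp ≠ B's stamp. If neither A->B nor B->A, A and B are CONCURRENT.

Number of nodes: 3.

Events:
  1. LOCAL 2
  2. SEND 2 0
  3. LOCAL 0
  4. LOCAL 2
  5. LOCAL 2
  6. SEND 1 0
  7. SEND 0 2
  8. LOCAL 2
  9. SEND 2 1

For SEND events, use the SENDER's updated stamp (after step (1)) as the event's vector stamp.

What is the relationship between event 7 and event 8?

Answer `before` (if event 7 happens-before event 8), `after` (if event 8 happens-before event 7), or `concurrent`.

Answer: before

Derivation:
Initial: VV[0]=[0, 0, 0]
Initial: VV[1]=[0, 0, 0]
Initial: VV[2]=[0, 0, 0]
Event 1: LOCAL 2: VV[2][2]++ -> VV[2]=[0, 0, 1]
Event 2: SEND 2->0: VV[2][2]++ -> VV[2]=[0, 0, 2], msg_vec=[0, 0, 2]; VV[0]=max(VV[0],msg_vec) then VV[0][0]++ -> VV[0]=[1, 0, 2]
Event 3: LOCAL 0: VV[0][0]++ -> VV[0]=[2, 0, 2]
Event 4: LOCAL 2: VV[2][2]++ -> VV[2]=[0, 0, 3]
Event 5: LOCAL 2: VV[2][2]++ -> VV[2]=[0, 0, 4]
Event 6: SEND 1->0: VV[1][1]++ -> VV[1]=[0, 1, 0], msg_vec=[0, 1, 0]; VV[0]=max(VV[0],msg_vec) then VV[0][0]++ -> VV[0]=[3, 1, 2]
Event 7: SEND 0->2: VV[0][0]++ -> VV[0]=[4, 1, 2], msg_vec=[4, 1, 2]; VV[2]=max(VV[2],msg_vec) then VV[2][2]++ -> VV[2]=[4, 1, 5]
Event 8: LOCAL 2: VV[2][2]++ -> VV[2]=[4, 1, 6]
Event 9: SEND 2->1: VV[2][2]++ -> VV[2]=[4, 1, 7], msg_vec=[4, 1, 7]; VV[1]=max(VV[1],msg_vec) then VV[1][1]++ -> VV[1]=[4, 2, 7]
Event 7 stamp: [4, 1, 2]
Event 8 stamp: [4, 1, 6]
[4, 1, 2] <= [4, 1, 6]? True
[4, 1, 6] <= [4, 1, 2]? False
Relation: before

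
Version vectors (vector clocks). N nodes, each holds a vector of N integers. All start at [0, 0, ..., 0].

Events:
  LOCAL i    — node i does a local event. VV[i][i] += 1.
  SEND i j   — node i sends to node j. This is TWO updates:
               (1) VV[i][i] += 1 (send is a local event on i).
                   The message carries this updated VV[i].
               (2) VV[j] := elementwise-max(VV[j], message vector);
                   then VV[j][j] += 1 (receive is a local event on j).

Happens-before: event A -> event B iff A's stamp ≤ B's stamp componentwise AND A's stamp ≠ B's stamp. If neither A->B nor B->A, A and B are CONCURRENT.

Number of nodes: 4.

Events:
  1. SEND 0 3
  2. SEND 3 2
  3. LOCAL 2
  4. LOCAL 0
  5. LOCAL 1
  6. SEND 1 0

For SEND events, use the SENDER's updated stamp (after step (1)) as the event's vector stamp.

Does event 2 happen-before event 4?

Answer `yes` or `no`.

Answer: no

Derivation:
Initial: VV[0]=[0, 0, 0, 0]
Initial: VV[1]=[0, 0, 0, 0]
Initial: VV[2]=[0, 0, 0, 0]
Initial: VV[3]=[0, 0, 0, 0]
Event 1: SEND 0->3: VV[0][0]++ -> VV[0]=[1, 0, 0, 0], msg_vec=[1, 0, 0, 0]; VV[3]=max(VV[3],msg_vec) then VV[3][3]++ -> VV[3]=[1, 0, 0, 1]
Event 2: SEND 3->2: VV[3][3]++ -> VV[3]=[1, 0, 0, 2], msg_vec=[1, 0, 0, 2]; VV[2]=max(VV[2],msg_vec) then VV[2][2]++ -> VV[2]=[1, 0, 1, 2]
Event 3: LOCAL 2: VV[2][2]++ -> VV[2]=[1, 0, 2, 2]
Event 4: LOCAL 0: VV[0][0]++ -> VV[0]=[2, 0, 0, 0]
Event 5: LOCAL 1: VV[1][1]++ -> VV[1]=[0, 1, 0, 0]
Event 6: SEND 1->0: VV[1][1]++ -> VV[1]=[0, 2, 0, 0], msg_vec=[0, 2, 0, 0]; VV[0]=max(VV[0],msg_vec) then VV[0][0]++ -> VV[0]=[3, 2, 0, 0]
Event 2 stamp: [1, 0, 0, 2]
Event 4 stamp: [2, 0, 0, 0]
[1, 0, 0, 2] <= [2, 0, 0, 0]? False. Equal? False. Happens-before: False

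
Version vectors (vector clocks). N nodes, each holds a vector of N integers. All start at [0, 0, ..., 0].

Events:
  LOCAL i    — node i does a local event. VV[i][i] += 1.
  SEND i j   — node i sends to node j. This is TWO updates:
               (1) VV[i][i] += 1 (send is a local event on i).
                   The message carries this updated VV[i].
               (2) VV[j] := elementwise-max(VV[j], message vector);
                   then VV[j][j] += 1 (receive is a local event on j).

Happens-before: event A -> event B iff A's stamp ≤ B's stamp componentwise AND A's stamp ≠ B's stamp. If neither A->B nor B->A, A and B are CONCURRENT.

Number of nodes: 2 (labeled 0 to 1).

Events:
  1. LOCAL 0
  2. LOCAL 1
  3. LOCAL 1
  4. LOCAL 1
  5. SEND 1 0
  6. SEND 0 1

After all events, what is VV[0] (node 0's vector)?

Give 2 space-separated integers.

Answer: 3 4

Derivation:
Initial: VV[0]=[0, 0]
Initial: VV[1]=[0, 0]
Event 1: LOCAL 0: VV[0][0]++ -> VV[0]=[1, 0]
Event 2: LOCAL 1: VV[1][1]++ -> VV[1]=[0, 1]
Event 3: LOCAL 1: VV[1][1]++ -> VV[1]=[0, 2]
Event 4: LOCAL 1: VV[1][1]++ -> VV[1]=[0, 3]
Event 5: SEND 1->0: VV[1][1]++ -> VV[1]=[0, 4], msg_vec=[0, 4]; VV[0]=max(VV[0],msg_vec) then VV[0][0]++ -> VV[0]=[2, 4]
Event 6: SEND 0->1: VV[0][0]++ -> VV[0]=[3, 4], msg_vec=[3, 4]; VV[1]=max(VV[1],msg_vec) then VV[1][1]++ -> VV[1]=[3, 5]
Final vectors: VV[0]=[3, 4]; VV[1]=[3, 5]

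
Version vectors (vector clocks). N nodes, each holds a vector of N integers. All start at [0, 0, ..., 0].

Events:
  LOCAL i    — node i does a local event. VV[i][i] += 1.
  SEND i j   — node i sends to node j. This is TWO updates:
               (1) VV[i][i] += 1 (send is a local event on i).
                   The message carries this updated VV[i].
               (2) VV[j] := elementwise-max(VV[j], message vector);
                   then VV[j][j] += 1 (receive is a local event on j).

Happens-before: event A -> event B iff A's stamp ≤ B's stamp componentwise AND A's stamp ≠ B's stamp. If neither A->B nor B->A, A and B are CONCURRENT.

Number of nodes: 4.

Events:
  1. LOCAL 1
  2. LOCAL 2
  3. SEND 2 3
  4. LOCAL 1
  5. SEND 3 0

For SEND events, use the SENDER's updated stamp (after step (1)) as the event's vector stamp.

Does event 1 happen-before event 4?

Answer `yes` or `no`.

Answer: yes

Derivation:
Initial: VV[0]=[0, 0, 0, 0]
Initial: VV[1]=[0, 0, 0, 0]
Initial: VV[2]=[0, 0, 0, 0]
Initial: VV[3]=[0, 0, 0, 0]
Event 1: LOCAL 1: VV[1][1]++ -> VV[1]=[0, 1, 0, 0]
Event 2: LOCAL 2: VV[2][2]++ -> VV[2]=[0, 0, 1, 0]
Event 3: SEND 2->3: VV[2][2]++ -> VV[2]=[0, 0, 2, 0], msg_vec=[0, 0, 2, 0]; VV[3]=max(VV[3],msg_vec) then VV[3][3]++ -> VV[3]=[0, 0, 2, 1]
Event 4: LOCAL 1: VV[1][1]++ -> VV[1]=[0, 2, 0, 0]
Event 5: SEND 3->0: VV[3][3]++ -> VV[3]=[0, 0, 2, 2], msg_vec=[0, 0, 2, 2]; VV[0]=max(VV[0],msg_vec) then VV[0][0]++ -> VV[0]=[1, 0, 2, 2]
Event 1 stamp: [0, 1, 0, 0]
Event 4 stamp: [0, 2, 0, 0]
[0, 1, 0, 0] <= [0, 2, 0, 0]? True. Equal? False. Happens-before: True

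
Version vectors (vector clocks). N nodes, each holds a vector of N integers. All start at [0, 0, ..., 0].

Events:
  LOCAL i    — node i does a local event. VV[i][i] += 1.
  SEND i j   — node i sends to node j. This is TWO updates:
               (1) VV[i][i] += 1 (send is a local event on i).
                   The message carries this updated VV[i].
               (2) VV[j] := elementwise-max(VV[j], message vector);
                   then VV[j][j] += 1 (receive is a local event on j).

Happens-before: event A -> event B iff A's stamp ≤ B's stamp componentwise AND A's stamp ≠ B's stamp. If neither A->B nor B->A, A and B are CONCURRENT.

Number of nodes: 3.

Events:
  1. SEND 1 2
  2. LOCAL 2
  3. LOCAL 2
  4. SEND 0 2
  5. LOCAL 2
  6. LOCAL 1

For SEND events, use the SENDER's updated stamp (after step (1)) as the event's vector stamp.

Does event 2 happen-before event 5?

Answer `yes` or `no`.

Initial: VV[0]=[0, 0, 0]
Initial: VV[1]=[0, 0, 0]
Initial: VV[2]=[0, 0, 0]
Event 1: SEND 1->2: VV[1][1]++ -> VV[1]=[0, 1, 0], msg_vec=[0, 1, 0]; VV[2]=max(VV[2],msg_vec) then VV[2][2]++ -> VV[2]=[0, 1, 1]
Event 2: LOCAL 2: VV[2][2]++ -> VV[2]=[0, 1, 2]
Event 3: LOCAL 2: VV[2][2]++ -> VV[2]=[0, 1, 3]
Event 4: SEND 0->2: VV[0][0]++ -> VV[0]=[1, 0, 0], msg_vec=[1, 0, 0]; VV[2]=max(VV[2],msg_vec) then VV[2][2]++ -> VV[2]=[1, 1, 4]
Event 5: LOCAL 2: VV[2][2]++ -> VV[2]=[1, 1, 5]
Event 6: LOCAL 1: VV[1][1]++ -> VV[1]=[0, 2, 0]
Event 2 stamp: [0, 1, 2]
Event 5 stamp: [1, 1, 5]
[0, 1, 2] <= [1, 1, 5]? True. Equal? False. Happens-before: True

Answer: yes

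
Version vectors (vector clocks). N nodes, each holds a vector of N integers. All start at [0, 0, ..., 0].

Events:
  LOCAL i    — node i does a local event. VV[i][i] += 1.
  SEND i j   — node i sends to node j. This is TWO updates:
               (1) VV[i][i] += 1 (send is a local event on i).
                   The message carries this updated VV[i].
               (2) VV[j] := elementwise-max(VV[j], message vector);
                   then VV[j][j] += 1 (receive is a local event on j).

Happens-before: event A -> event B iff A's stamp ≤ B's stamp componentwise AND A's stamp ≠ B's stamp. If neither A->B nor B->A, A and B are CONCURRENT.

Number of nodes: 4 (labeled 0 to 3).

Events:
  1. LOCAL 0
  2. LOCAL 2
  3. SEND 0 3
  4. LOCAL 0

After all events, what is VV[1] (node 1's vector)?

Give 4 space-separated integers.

Answer: 0 0 0 0

Derivation:
Initial: VV[0]=[0, 0, 0, 0]
Initial: VV[1]=[0, 0, 0, 0]
Initial: VV[2]=[0, 0, 0, 0]
Initial: VV[3]=[0, 0, 0, 0]
Event 1: LOCAL 0: VV[0][0]++ -> VV[0]=[1, 0, 0, 0]
Event 2: LOCAL 2: VV[2][2]++ -> VV[2]=[0, 0, 1, 0]
Event 3: SEND 0->3: VV[0][0]++ -> VV[0]=[2, 0, 0, 0], msg_vec=[2, 0, 0, 0]; VV[3]=max(VV[3],msg_vec) then VV[3][3]++ -> VV[3]=[2, 0, 0, 1]
Event 4: LOCAL 0: VV[0][0]++ -> VV[0]=[3, 0, 0, 0]
Final vectors: VV[0]=[3, 0, 0, 0]; VV[1]=[0, 0, 0, 0]; VV[2]=[0, 0, 1, 0]; VV[3]=[2, 0, 0, 1]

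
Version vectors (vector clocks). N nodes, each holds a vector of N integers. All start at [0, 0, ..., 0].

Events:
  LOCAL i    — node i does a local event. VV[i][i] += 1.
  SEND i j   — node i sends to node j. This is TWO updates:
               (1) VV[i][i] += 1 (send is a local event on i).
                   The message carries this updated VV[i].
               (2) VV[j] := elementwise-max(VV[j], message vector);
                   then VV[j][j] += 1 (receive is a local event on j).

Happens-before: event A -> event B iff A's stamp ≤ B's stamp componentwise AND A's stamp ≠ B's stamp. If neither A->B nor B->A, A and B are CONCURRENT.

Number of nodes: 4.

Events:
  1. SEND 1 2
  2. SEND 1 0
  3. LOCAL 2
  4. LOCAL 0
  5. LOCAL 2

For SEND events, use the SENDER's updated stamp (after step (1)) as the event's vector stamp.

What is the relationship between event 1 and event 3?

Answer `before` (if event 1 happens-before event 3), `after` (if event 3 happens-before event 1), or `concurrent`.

Initial: VV[0]=[0, 0, 0, 0]
Initial: VV[1]=[0, 0, 0, 0]
Initial: VV[2]=[0, 0, 0, 0]
Initial: VV[3]=[0, 0, 0, 0]
Event 1: SEND 1->2: VV[1][1]++ -> VV[1]=[0, 1, 0, 0], msg_vec=[0, 1, 0, 0]; VV[2]=max(VV[2],msg_vec) then VV[2][2]++ -> VV[2]=[0, 1, 1, 0]
Event 2: SEND 1->0: VV[1][1]++ -> VV[1]=[0, 2, 0, 0], msg_vec=[0, 2, 0, 0]; VV[0]=max(VV[0],msg_vec) then VV[0][0]++ -> VV[0]=[1, 2, 0, 0]
Event 3: LOCAL 2: VV[2][2]++ -> VV[2]=[0, 1, 2, 0]
Event 4: LOCAL 0: VV[0][0]++ -> VV[0]=[2, 2, 0, 0]
Event 5: LOCAL 2: VV[2][2]++ -> VV[2]=[0, 1, 3, 0]
Event 1 stamp: [0, 1, 0, 0]
Event 3 stamp: [0, 1, 2, 0]
[0, 1, 0, 0] <= [0, 1, 2, 0]? True
[0, 1, 2, 0] <= [0, 1, 0, 0]? False
Relation: before

Answer: before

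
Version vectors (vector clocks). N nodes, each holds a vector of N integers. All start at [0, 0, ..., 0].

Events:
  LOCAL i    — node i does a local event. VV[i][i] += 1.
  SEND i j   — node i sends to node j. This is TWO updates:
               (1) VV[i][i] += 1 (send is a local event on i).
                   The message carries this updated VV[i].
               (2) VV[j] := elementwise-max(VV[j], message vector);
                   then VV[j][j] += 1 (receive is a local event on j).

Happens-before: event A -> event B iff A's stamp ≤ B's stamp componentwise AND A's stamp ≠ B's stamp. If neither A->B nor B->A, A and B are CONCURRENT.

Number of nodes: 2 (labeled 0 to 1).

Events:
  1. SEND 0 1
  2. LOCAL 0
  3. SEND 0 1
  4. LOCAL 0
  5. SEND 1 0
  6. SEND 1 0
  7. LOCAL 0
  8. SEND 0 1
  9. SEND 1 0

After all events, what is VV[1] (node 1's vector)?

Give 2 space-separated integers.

Answer: 8 6

Derivation:
Initial: VV[0]=[0, 0]
Initial: VV[1]=[0, 0]
Event 1: SEND 0->1: VV[0][0]++ -> VV[0]=[1, 0], msg_vec=[1, 0]; VV[1]=max(VV[1],msg_vec) then VV[1][1]++ -> VV[1]=[1, 1]
Event 2: LOCAL 0: VV[0][0]++ -> VV[0]=[2, 0]
Event 3: SEND 0->1: VV[0][0]++ -> VV[0]=[3, 0], msg_vec=[3, 0]; VV[1]=max(VV[1],msg_vec) then VV[1][1]++ -> VV[1]=[3, 2]
Event 4: LOCAL 0: VV[0][0]++ -> VV[0]=[4, 0]
Event 5: SEND 1->0: VV[1][1]++ -> VV[1]=[3, 3], msg_vec=[3, 3]; VV[0]=max(VV[0],msg_vec) then VV[0][0]++ -> VV[0]=[5, 3]
Event 6: SEND 1->0: VV[1][1]++ -> VV[1]=[3, 4], msg_vec=[3, 4]; VV[0]=max(VV[0],msg_vec) then VV[0][0]++ -> VV[0]=[6, 4]
Event 7: LOCAL 0: VV[0][0]++ -> VV[0]=[7, 4]
Event 8: SEND 0->1: VV[0][0]++ -> VV[0]=[8, 4], msg_vec=[8, 4]; VV[1]=max(VV[1],msg_vec) then VV[1][1]++ -> VV[1]=[8, 5]
Event 9: SEND 1->0: VV[1][1]++ -> VV[1]=[8, 6], msg_vec=[8, 6]; VV[0]=max(VV[0],msg_vec) then VV[0][0]++ -> VV[0]=[9, 6]
Final vectors: VV[0]=[9, 6]; VV[1]=[8, 6]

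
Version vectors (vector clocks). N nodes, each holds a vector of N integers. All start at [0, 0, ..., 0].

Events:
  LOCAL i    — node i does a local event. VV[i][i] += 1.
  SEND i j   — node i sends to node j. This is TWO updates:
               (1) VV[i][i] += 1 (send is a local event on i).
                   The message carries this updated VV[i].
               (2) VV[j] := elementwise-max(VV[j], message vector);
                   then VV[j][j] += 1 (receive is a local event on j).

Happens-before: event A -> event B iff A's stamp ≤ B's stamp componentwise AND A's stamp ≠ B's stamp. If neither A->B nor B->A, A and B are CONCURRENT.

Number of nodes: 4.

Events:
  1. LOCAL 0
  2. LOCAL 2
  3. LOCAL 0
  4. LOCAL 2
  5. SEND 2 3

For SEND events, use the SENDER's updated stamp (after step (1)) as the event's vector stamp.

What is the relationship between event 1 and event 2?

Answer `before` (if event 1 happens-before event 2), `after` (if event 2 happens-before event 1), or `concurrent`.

Initial: VV[0]=[0, 0, 0, 0]
Initial: VV[1]=[0, 0, 0, 0]
Initial: VV[2]=[0, 0, 0, 0]
Initial: VV[3]=[0, 0, 0, 0]
Event 1: LOCAL 0: VV[0][0]++ -> VV[0]=[1, 0, 0, 0]
Event 2: LOCAL 2: VV[2][2]++ -> VV[2]=[0, 0, 1, 0]
Event 3: LOCAL 0: VV[0][0]++ -> VV[0]=[2, 0, 0, 0]
Event 4: LOCAL 2: VV[2][2]++ -> VV[2]=[0, 0, 2, 0]
Event 5: SEND 2->3: VV[2][2]++ -> VV[2]=[0, 0, 3, 0], msg_vec=[0, 0, 3, 0]; VV[3]=max(VV[3],msg_vec) then VV[3][3]++ -> VV[3]=[0, 0, 3, 1]
Event 1 stamp: [1, 0, 0, 0]
Event 2 stamp: [0, 0, 1, 0]
[1, 0, 0, 0] <= [0, 0, 1, 0]? False
[0, 0, 1, 0] <= [1, 0, 0, 0]? False
Relation: concurrent

Answer: concurrent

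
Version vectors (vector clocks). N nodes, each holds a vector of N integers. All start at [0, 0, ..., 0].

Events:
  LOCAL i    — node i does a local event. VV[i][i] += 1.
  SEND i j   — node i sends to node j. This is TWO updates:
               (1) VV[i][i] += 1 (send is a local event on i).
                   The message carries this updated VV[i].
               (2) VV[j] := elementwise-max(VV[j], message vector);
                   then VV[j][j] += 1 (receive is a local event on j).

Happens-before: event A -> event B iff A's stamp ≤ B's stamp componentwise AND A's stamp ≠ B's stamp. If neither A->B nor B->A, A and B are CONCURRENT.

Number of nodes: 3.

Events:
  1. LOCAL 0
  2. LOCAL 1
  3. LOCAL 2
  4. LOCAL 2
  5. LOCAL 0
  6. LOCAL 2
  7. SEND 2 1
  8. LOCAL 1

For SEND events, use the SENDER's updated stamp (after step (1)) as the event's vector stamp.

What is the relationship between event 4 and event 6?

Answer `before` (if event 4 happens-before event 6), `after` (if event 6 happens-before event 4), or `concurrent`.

Answer: before

Derivation:
Initial: VV[0]=[0, 0, 0]
Initial: VV[1]=[0, 0, 0]
Initial: VV[2]=[0, 0, 0]
Event 1: LOCAL 0: VV[0][0]++ -> VV[0]=[1, 0, 0]
Event 2: LOCAL 1: VV[1][1]++ -> VV[1]=[0, 1, 0]
Event 3: LOCAL 2: VV[2][2]++ -> VV[2]=[0, 0, 1]
Event 4: LOCAL 2: VV[2][2]++ -> VV[2]=[0, 0, 2]
Event 5: LOCAL 0: VV[0][0]++ -> VV[0]=[2, 0, 0]
Event 6: LOCAL 2: VV[2][2]++ -> VV[2]=[0, 0, 3]
Event 7: SEND 2->1: VV[2][2]++ -> VV[2]=[0, 0, 4], msg_vec=[0, 0, 4]; VV[1]=max(VV[1],msg_vec) then VV[1][1]++ -> VV[1]=[0, 2, 4]
Event 8: LOCAL 1: VV[1][1]++ -> VV[1]=[0, 3, 4]
Event 4 stamp: [0, 0, 2]
Event 6 stamp: [0, 0, 3]
[0, 0, 2] <= [0, 0, 3]? True
[0, 0, 3] <= [0, 0, 2]? False
Relation: before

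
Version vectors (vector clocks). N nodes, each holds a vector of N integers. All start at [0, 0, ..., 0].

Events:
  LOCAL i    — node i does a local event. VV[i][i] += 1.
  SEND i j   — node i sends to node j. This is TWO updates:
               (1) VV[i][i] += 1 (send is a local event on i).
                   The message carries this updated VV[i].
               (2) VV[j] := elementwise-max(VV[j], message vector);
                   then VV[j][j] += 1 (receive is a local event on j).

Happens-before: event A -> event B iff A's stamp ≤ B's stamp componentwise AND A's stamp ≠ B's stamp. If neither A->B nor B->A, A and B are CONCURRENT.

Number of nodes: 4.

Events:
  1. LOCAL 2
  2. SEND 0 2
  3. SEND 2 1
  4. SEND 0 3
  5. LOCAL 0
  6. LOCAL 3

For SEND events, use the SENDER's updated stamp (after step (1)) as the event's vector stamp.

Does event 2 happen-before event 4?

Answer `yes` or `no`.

Answer: yes

Derivation:
Initial: VV[0]=[0, 0, 0, 0]
Initial: VV[1]=[0, 0, 0, 0]
Initial: VV[2]=[0, 0, 0, 0]
Initial: VV[3]=[0, 0, 0, 0]
Event 1: LOCAL 2: VV[2][2]++ -> VV[2]=[0, 0, 1, 0]
Event 2: SEND 0->2: VV[0][0]++ -> VV[0]=[1, 0, 0, 0], msg_vec=[1, 0, 0, 0]; VV[2]=max(VV[2],msg_vec) then VV[2][2]++ -> VV[2]=[1, 0, 2, 0]
Event 3: SEND 2->1: VV[2][2]++ -> VV[2]=[1, 0, 3, 0], msg_vec=[1, 0, 3, 0]; VV[1]=max(VV[1],msg_vec) then VV[1][1]++ -> VV[1]=[1, 1, 3, 0]
Event 4: SEND 0->3: VV[0][0]++ -> VV[0]=[2, 0, 0, 0], msg_vec=[2, 0, 0, 0]; VV[3]=max(VV[3],msg_vec) then VV[3][3]++ -> VV[3]=[2, 0, 0, 1]
Event 5: LOCAL 0: VV[0][0]++ -> VV[0]=[3, 0, 0, 0]
Event 6: LOCAL 3: VV[3][3]++ -> VV[3]=[2, 0, 0, 2]
Event 2 stamp: [1, 0, 0, 0]
Event 4 stamp: [2, 0, 0, 0]
[1, 0, 0, 0] <= [2, 0, 0, 0]? True. Equal? False. Happens-before: True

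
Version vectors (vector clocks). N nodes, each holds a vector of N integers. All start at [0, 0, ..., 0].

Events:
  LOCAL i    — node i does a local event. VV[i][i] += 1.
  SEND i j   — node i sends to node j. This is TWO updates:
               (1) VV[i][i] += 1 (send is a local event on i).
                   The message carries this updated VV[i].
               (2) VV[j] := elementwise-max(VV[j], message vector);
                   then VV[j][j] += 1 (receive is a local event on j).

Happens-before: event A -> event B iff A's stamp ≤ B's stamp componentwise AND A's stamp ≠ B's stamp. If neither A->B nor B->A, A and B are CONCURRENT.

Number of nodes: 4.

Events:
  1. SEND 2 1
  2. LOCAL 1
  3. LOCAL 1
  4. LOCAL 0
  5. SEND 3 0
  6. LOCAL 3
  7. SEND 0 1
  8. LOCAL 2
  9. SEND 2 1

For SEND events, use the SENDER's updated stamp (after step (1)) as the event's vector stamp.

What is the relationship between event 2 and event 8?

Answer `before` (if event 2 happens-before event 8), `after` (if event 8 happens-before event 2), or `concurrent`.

Initial: VV[0]=[0, 0, 0, 0]
Initial: VV[1]=[0, 0, 0, 0]
Initial: VV[2]=[0, 0, 0, 0]
Initial: VV[3]=[0, 0, 0, 0]
Event 1: SEND 2->1: VV[2][2]++ -> VV[2]=[0, 0, 1, 0], msg_vec=[0, 0, 1, 0]; VV[1]=max(VV[1],msg_vec) then VV[1][1]++ -> VV[1]=[0, 1, 1, 0]
Event 2: LOCAL 1: VV[1][1]++ -> VV[1]=[0, 2, 1, 0]
Event 3: LOCAL 1: VV[1][1]++ -> VV[1]=[0, 3, 1, 0]
Event 4: LOCAL 0: VV[0][0]++ -> VV[0]=[1, 0, 0, 0]
Event 5: SEND 3->0: VV[3][3]++ -> VV[3]=[0, 0, 0, 1], msg_vec=[0, 0, 0, 1]; VV[0]=max(VV[0],msg_vec) then VV[0][0]++ -> VV[0]=[2, 0, 0, 1]
Event 6: LOCAL 3: VV[3][3]++ -> VV[3]=[0, 0, 0, 2]
Event 7: SEND 0->1: VV[0][0]++ -> VV[0]=[3, 0, 0, 1], msg_vec=[3, 0, 0, 1]; VV[1]=max(VV[1],msg_vec) then VV[1][1]++ -> VV[1]=[3, 4, 1, 1]
Event 8: LOCAL 2: VV[2][2]++ -> VV[2]=[0, 0, 2, 0]
Event 9: SEND 2->1: VV[2][2]++ -> VV[2]=[0, 0, 3, 0], msg_vec=[0, 0, 3, 0]; VV[1]=max(VV[1],msg_vec) then VV[1][1]++ -> VV[1]=[3, 5, 3, 1]
Event 2 stamp: [0, 2, 1, 0]
Event 8 stamp: [0, 0, 2, 0]
[0, 2, 1, 0] <= [0, 0, 2, 0]? False
[0, 0, 2, 0] <= [0, 2, 1, 0]? False
Relation: concurrent

Answer: concurrent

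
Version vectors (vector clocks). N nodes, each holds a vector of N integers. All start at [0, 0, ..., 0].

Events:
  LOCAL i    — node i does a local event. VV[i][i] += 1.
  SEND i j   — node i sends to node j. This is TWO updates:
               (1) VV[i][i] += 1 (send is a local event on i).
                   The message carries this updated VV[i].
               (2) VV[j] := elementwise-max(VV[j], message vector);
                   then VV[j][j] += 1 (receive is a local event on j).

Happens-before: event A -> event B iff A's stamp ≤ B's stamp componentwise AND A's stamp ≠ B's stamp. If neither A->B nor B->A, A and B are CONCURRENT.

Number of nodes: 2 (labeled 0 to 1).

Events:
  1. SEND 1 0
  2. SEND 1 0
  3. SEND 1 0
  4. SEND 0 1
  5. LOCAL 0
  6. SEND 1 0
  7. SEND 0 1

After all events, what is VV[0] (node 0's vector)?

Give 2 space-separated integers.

Initial: VV[0]=[0, 0]
Initial: VV[1]=[0, 0]
Event 1: SEND 1->0: VV[1][1]++ -> VV[1]=[0, 1], msg_vec=[0, 1]; VV[0]=max(VV[0],msg_vec) then VV[0][0]++ -> VV[0]=[1, 1]
Event 2: SEND 1->0: VV[1][1]++ -> VV[1]=[0, 2], msg_vec=[0, 2]; VV[0]=max(VV[0],msg_vec) then VV[0][0]++ -> VV[0]=[2, 2]
Event 3: SEND 1->0: VV[1][1]++ -> VV[1]=[0, 3], msg_vec=[0, 3]; VV[0]=max(VV[0],msg_vec) then VV[0][0]++ -> VV[0]=[3, 3]
Event 4: SEND 0->1: VV[0][0]++ -> VV[0]=[4, 3], msg_vec=[4, 3]; VV[1]=max(VV[1],msg_vec) then VV[1][1]++ -> VV[1]=[4, 4]
Event 5: LOCAL 0: VV[0][0]++ -> VV[0]=[5, 3]
Event 6: SEND 1->0: VV[1][1]++ -> VV[1]=[4, 5], msg_vec=[4, 5]; VV[0]=max(VV[0],msg_vec) then VV[0][0]++ -> VV[0]=[6, 5]
Event 7: SEND 0->1: VV[0][0]++ -> VV[0]=[7, 5], msg_vec=[7, 5]; VV[1]=max(VV[1],msg_vec) then VV[1][1]++ -> VV[1]=[7, 6]
Final vectors: VV[0]=[7, 5]; VV[1]=[7, 6]

Answer: 7 5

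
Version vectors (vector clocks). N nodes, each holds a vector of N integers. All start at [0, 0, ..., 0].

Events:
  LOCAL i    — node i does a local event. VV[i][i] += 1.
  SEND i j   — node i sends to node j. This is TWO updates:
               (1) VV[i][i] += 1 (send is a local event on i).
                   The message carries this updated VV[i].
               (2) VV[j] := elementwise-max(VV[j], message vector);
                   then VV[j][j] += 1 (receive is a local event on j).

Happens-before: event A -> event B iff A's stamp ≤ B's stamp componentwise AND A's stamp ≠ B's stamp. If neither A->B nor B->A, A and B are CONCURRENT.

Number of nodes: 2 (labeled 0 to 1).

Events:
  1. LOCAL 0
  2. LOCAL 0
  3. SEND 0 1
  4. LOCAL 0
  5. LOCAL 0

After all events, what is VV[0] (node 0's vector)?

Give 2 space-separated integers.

Answer: 5 0

Derivation:
Initial: VV[0]=[0, 0]
Initial: VV[1]=[0, 0]
Event 1: LOCAL 0: VV[0][0]++ -> VV[0]=[1, 0]
Event 2: LOCAL 0: VV[0][0]++ -> VV[0]=[2, 0]
Event 3: SEND 0->1: VV[0][0]++ -> VV[0]=[3, 0], msg_vec=[3, 0]; VV[1]=max(VV[1],msg_vec) then VV[1][1]++ -> VV[1]=[3, 1]
Event 4: LOCAL 0: VV[0][0]++ -> VV[0]=[4, 0]
Event 5: LOCAL 0: VV[0][0]++ -> VV[0]=[5, 0]
Final vectors: VV[0]=[5, 0]; VV[1]=[3, 1]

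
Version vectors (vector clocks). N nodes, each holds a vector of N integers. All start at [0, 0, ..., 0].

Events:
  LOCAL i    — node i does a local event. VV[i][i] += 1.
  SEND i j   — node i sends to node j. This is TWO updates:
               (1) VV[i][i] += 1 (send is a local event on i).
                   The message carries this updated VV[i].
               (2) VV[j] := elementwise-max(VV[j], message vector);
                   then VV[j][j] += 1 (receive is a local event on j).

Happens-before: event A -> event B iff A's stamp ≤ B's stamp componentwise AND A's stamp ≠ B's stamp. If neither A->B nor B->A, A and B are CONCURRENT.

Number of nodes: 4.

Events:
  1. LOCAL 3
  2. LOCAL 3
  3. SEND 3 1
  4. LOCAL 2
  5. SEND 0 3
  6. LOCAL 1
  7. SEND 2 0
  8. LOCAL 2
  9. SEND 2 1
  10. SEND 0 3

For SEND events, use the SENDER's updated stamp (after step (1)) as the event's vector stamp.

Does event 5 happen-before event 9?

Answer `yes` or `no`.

Initial: VV[0]=[0, 0, 0, 0]
Initial: VV[1]=[0, 0, 0, 0]
Initial: VV[2]=[0, 0, 0, 0]
Initial: VV[3]=[0, 0, 0, 0]
Event 1: LOCAL 3: VV[3][3]++ -> VV[3]=[0, 0, 0, 1]
Event 2: LOCAL 3: VV[3][3]++ -> VV[3]=[0, 0, 0, 2]
Event 3: SEND 3->1: VV[3][3]++ -> VV[3]=[0, 0, 0, 3], msg_vec=[0, 0, 0, 3]; VV[1]=max(VV[1],msg_vec) then VV[1][1]++ -> VV[1]=[0, 1, 0, 3]
Event 4: LOCAL 2: VV[2][2]++ -> VV[2]=[0, 0, 1, 0]
Event 5: SEND 0->3: VV[0][0]++ -> VV[0]=[1, 0, 0, 0], msg_vec=[1, 0, 0, 0]; VV[3]=max(VV[3],msg_vec) then VV[3][3]++ -> VV[3]=[1, 0, 0, 4]
Event 6: LOCAL 1: VV[1][1]++ -> VV[1]=[0, 2, 0, 3]
Event 7: SEND 2->0: VV[2][2]++ -> VV[2]=[0, 0, 2, 0], msg_vec=[0, 0, 2, 0]; VV[0]=max(VV[0],msg_vec) then VV[0][0]++ -> VV[0]=[2, 0, 2, 0]
Event 8: LOCAL 2: VV[2][2]++ -> VV[2]=[0, 0, 3, 0]
Event 9: SEND 2->1: VV[2][2]++ -> VV[2]=[0, 0, 4, 0], msg_vec=[0, 0, 4, 0]; VV[1]=max(VV[1],msg_vec) then VV[1][1]++ -> VV[1]=[0, 3, 4, 3]
Event 10: SEND 0->3: VV[0][0]++ -> VV[0]=[3, 0, 2, 0], msg_vec=[3, 0, 2, 0]; VV[3]=max(VV[3],msg_vec) then VV[3][3]++ -> VV[3]=[3, 0, 2, 5]
Event 5 stamp: [1, 0, 0, 0]
Event 9 stamp: [0, 0, 4, 0]
[1, 0, 0, 0] <= [0, 0, 4, 0]? False. Equal? False. Happens-before: False

Answer: no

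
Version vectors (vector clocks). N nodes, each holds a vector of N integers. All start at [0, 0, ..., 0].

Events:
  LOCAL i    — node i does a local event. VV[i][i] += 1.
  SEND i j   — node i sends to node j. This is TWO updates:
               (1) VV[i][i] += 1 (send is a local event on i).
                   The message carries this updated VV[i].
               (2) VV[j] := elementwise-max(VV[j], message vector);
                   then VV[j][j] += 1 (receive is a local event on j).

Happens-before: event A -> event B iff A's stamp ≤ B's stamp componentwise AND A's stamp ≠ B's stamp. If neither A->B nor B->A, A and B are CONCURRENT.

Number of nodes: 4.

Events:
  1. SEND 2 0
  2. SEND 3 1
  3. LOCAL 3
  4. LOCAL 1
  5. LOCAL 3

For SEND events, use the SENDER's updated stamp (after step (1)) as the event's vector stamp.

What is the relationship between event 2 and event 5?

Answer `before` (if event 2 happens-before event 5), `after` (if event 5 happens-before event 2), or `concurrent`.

Answer: before

Derivation:
Initial: VV[0]=[0, 0, 0, 0]
Initial: VV[1]=[0, 0, 0, 0]
Initial: VV[2]=[0, 0, 0, 0]
Initial: VV[3]=[0, 0, 0, 0]
Event 1: SEND 2->0: VV[2][2]++ -> VV[2]=[0, 0, 1, 0], msg_vec=[0, 0, 1, 0]; VV[0]=max(VV[0],msg_vec) then VV[0][0]++ -> VV[0]=[1, 0, 1, 0]
Event 2: SEND 3->1: VV[3][3]++ -> VV[3]=[0, 0, 0, 1], msg_vec=[0, 0, 0, 1]; VV[1]=max(VV[1],msg_vec) then VV[1][1]++ -> VV[1]=[0, 1, 0, 1]
Event 3: LOCAL 3: VV[3][3]++ -> VV[3]=[0, 0, 0, 2]
Event 4: LOCAL 1: VV[1][1]++ -> VV[1]=[0, 2, 0, 1]
Event 5: LOCAL 3: VV[3][3]++ -> VV[3]=[0, 0, 0, 3]
Event 2 stamp: [0, 0, 0, 1]
Event 5 stamp: [0, 0, 0, 3]
[0, 0, 0, 1] <= [0, 0, 0, 3]? True
[0, 0, 0, 3] <= [0, 0, 0, 1]? False
Relation: before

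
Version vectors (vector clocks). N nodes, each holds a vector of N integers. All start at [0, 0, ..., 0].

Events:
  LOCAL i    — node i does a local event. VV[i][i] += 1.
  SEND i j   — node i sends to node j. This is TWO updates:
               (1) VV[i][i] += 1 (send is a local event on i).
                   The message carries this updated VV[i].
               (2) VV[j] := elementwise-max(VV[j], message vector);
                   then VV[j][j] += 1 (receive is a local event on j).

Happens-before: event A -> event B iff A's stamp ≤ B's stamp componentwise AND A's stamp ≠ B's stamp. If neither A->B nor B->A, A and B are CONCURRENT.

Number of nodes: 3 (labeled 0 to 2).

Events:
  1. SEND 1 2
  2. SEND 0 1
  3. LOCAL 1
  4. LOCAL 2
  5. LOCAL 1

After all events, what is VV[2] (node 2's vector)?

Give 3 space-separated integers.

Initial: VV[0]=[0, 0, 0]
Initial: VV[1]=[0, 0, 0]
Initial: VV[2]=[0, 0, 0]
Event 1: SEND 1->2: VV[1][1]++ -> VV[1]=[0, 1, 0], msg_vec=[0, 1, 0]; VV[2]=max(VV[2],msg_vec) then VV[2][2]++ -> VV[2]=[0, 1, 1]
Event 2: SEND 0->1: VV[0][0]++ -> VV[0]=[1, 0, 0], msg_vec=[1, 0, 0]; VV[1]=max(VV[1],msg_vec) then VV[1][1]++ -> VV[1]=[1, 2, 0]
Event 3: LOCAL 1: VV[1][1]++ -> VV[1]=[1, 3, 0]
Event 4: LOCAL 2: VV[2][2]++ -> VV[2]=[0, 1, 2]
Event 5: LOCAL 1: VV[1][1]++ -> VV[1]=[1, 4, 0]
Final vectors: VV[0]=[1, 0, 0]; VV[1]=[1, 4, 0]; VV[2]=[0, 1, 2]

Answer: 0 1 2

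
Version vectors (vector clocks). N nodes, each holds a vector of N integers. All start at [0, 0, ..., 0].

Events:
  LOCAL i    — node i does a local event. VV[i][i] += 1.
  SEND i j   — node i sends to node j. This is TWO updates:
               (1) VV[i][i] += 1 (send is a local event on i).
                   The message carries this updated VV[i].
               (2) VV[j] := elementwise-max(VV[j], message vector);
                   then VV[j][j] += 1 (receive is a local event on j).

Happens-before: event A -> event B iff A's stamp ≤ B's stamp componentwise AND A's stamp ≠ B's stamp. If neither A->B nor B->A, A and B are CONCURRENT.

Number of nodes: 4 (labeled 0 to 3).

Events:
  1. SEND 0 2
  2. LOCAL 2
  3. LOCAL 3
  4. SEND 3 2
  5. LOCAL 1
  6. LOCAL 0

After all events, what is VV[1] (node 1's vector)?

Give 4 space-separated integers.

Initial: VV[0]=[0, 0, 0, 0]
Initial: VV[1]=[0, 0, 0, 0]
Initial: VV[2]=[0, 0, 0, 0]
Initial: VV[3]=[0, 0, 0, 0]
Event 1: SEND 0->2: VV[0][0]++ -> VV[0]=[1, 0, 0, 0], msg_vec=[1, 0, 0, 0]; VV[2]=max(VV[2],msg_vec) then VV[2][2]++ -> VV[2]=[1, 0, 1, 0]
Event 2: LOCAL 2: VV[2][2]++ -> VV[2]=[1, 0, 2, 0]
Event 3: LOCAL 3: VV[3][3]++ -> VV[3]=[0, 0, 0, 1]
Event 4: SEND 3->2: VV[3][3]++ -> VV[3]=[0, 0, 0, 2], msg_vec=[0, 0, 0, 2]; VV[2]=max(VV[2],msg_vec) then VV[2][2]++ -> VV[2]=[1, 0, 3, 2]
Event 5: LOCAL 1: VV[1][1]++ -> VV[1]=[0, 1, 0, 0]
Event 6: LOCAL 0: VV[0][0]++ -> VV[0]=[2, 0, 0, 0]
Final vectors: VV[0]=[2, 0, 0, 0]; VV[1]=[0, 1, 0, 0]; VV[2]=[1, 0, 3, 2]; VV[3]=[0, 0, 0, 2]

Answer: 0 1 0 0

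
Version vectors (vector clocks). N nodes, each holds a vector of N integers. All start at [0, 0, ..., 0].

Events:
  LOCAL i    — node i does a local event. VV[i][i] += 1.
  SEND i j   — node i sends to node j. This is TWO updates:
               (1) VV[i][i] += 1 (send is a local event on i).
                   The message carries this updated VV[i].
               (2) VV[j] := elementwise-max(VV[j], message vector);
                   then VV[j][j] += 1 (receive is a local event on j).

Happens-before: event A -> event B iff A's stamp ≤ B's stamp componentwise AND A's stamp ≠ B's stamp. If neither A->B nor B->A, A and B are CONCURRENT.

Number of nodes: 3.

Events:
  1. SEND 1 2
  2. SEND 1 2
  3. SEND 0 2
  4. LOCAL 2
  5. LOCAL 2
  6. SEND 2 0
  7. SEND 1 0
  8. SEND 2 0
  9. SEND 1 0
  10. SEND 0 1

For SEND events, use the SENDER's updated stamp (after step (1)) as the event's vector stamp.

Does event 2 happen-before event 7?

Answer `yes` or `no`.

Answer: yes

Derivation:
Initial: VV[0]=[0, 0, 0]
Initial: VV[1]=[0, 0, 0]
Initial: VV[2]=[0, 0, 0]
Event 1: SEND 1->2: VV[1][1]++ -> VV[1]=[0, 1, 0], msg_vec=[0, 1, 0]; VV[2]=max(VV[2],msg_vec) then VV[2][2]++ -> VV[2]=[0, 1, 1]
Event 2: SEND 1->2: VV[1][1]++ -> VV[1]=[0, 2, 0], msg_vec=[0, 2, 0]; VV[2]=max(VV[2],msg_vec) then VV[2][2]++ -> VV[2]=[0, 2, 2]
Event 3: SEND 0->2: VV[0][0]++ -> VV[0]=[1, 0, 0], msg_vec=[1, 0, 0]; VV[2]=max(VV[2],msg_vec) then VV[2][2]++ -> VV[2]=[1, 2, 3]
Event 4: LOCAL 2: VV[2][2]++ -> VV[2]=[1, 2, 4]
Event 5: LOCAL 2: VV[2][2]++ -> VV[2]=[1, 2, 5]
Event 6: SEND 2->0: VV[2][2]++ -> VV[2]=[1, 2, 6], msg_vec=[1, 2, 6]; VV[0]=max(VV[0],msg_vec) then VV[0][0]++ -> VV[0]=[2, 2, 6]
Event 7: SEND 1->0: VV[1][1]++ -> VV[1]=[0, 3, 0], msg_vec=[0, 3, 0]; VV[0]=max(VV[0],msg_vec) then VV[0][0]++ -> VV[0]=[3, 3, 6]
Event 8: SEND 2->0: VV[2][2]++ -> VV[2]=[1, 2, 7], msg_vec=[1, 2, 7]; VV[0]=max(VV[0],msg_vec) then VV[0][0]++ -> VV[0]=[4, 3, 7]
Event 9: SEND 1->0: VV[1][1]++ -> VV[1]=[0, 4, 0], msg_vec=[0, 4, 0]; VV[0]=max(VV[0],msg_vec) then VV[0][0]++ -> VV[0]=[5, 4, 7]
Event 10: SEND 0->1: VV[0][0]++ -> VV[0]=[6, 4, 7], msg_vec=[6, 4, 7]; VV[1]=max(VV[1],msg_vec) then VV[1][1]++ -> VV[1]=[6, 5, 7]
Event 2 stamp: [0, 2, 0]
Event 7 stamp: [0, 3, 0]
[0, 2, 0] <= [0, 3, 0]? True. Equal? False. Happens-before: True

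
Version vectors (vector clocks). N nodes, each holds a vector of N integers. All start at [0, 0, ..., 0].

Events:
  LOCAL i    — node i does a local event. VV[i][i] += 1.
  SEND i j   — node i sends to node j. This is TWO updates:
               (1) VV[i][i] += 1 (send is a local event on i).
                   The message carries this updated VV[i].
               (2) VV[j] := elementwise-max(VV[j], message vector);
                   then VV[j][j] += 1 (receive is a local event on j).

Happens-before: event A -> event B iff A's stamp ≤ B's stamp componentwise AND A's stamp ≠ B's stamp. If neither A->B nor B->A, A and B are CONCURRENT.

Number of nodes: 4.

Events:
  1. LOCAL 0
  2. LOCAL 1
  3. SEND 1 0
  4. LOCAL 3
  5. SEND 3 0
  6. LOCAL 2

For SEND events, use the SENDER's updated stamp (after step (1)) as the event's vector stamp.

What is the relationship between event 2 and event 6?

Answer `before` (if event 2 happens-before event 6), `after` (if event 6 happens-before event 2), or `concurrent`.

Answer: concurrent

Derivation:
Initial: VV[0]=[0, 0, 0, 0]
Initial: VV[1]=[0, 0, 0, 0]
Initial: VV[2]=[0, 0, 0, 0]
Initial: VV[3]=[0, 0, 0, 0]
Event 1: LOCAL 0: VV[0][0]++ -> VV[0]=[1, 0, 0, 0]
Event 2: LOCAL 1: VV[1][1]++ -> VV[1]=[0, 1, 0, 0]
Event 3: SEND 1->0: VV[1][1]++ -> VV[1]=[0, 2, 0, 0], msg_vec=[0, 2, 0, 0]; VV[0]=max(VV[0],msg_vec) then VV[0][0]++ -> VV[0]=[2, 2, 0, 0]
Event 4: LOCAL 3: VV[3][3]++ -> VV[3]=[0, 0, 0, 1]
Event 5: SEND 3->0: VV[3][3]++ -> VV[3]=[0, 0, 0, 2], msg_vec=[0, 0, 0, 2]; VV[0]=max(VV[0],msg_vec) then VV[0][0]++ -> VV[0]=[3, 2, 0, 2]
Event 6: LOCAL 2: VV[2][2]++ -> VV[2]=[0, 0, 1, 0]
Event 2 stamp: [0, 1, 0, 0]
Event 6 stamp: [0, 0, 1, 0]
[0, 1, 0, 0] <= [0, 0, 1, 0]? False
[0, 0, 1, 0] <= [0, 1, 0, 0]? False
Relation: concurrent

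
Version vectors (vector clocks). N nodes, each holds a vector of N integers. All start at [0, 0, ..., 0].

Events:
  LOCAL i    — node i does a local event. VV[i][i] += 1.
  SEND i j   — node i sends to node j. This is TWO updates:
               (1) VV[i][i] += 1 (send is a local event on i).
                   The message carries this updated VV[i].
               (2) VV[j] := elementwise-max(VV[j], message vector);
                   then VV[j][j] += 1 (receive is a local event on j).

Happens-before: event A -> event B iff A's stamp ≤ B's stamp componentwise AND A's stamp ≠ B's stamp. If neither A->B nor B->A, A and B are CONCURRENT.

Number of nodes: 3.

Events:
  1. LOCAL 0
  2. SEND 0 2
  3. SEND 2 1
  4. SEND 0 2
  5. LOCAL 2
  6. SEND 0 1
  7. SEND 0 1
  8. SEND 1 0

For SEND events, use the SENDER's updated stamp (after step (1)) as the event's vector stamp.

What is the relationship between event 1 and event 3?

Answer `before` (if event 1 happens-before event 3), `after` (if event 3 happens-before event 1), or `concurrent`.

Initial: VV[0]=[0, 0, 0]
Initial: VV[1]=[0, 0, 0]
Initial: VV[2]=[0, 0, 0]
Event 1: LOCAL 0: VV[0][0]++ -> VV[0]=[1, 0, 0]
Event 2: SEND 0->2: VV[0][0]++ -> VV[0]=[2, 0, 0], msg_vec=[2, 0, 0]; VV[2]=max(VV[2],msg_vec) then VV[2][2]++ -> VV[2]=[2, 0, 1]
Event 3: SEND 2->1: VV[2][2]++ -> VV[2]=[2, 0, 2], msg_vec=[2, 0, 2]; VV[1]=max(VV[1],msg_vec) then VV[1][1]++ -> VV[1]=[2, 1, 2]
Event 4: SEND 0->2: VV[0][0]++ -> VV[0]=[3, 0, 0], msg_vec=[3, 0, 0]; VV[2]=max(VV[2],msg_vec) then VV[2][2]++ -> VV[2]=[3, 0, 3]
Event 5: LOCAL 2: VV[2][2]++ -> VV[2]=[3, 0, 4]
Event 6: SEND 0->1: VV[0][0]++ -> VV[0]=[4, 0, 0], msg_vec=[4, 0, 0]; VV[1]=max(VV[1],msg_vec) then VV[1][1]++ -> VV[1]=[4, 2, 2]
Event 7: SEND 0->1: VV[0][0]++ -> VV[0]=[5, 0, 0], msg_vec=[5, 0, 0]; VV[1]=max(VV[1],msg_vec) then VV[1][1]++ -> VV[1]=[5, 3, 2]
Event 8: SEND 1->0: VV[1][1]++ -> VV[1]=[5, 4, 2], msg_vec=[5, 4, 2]; VV[0]=max(VV[0],msg_vec) then VV[0][0]++ -> VV[0]=[6, 4, 2]
Event 1 stamp: [1, 0, 0]
Event 3 stamp: [2, 0, 2]
[1, 0, 0] <= [2, 0, 2]? True
[2, 0, 2] <= [1, 0, 0]? False
Relation: before

Answer: before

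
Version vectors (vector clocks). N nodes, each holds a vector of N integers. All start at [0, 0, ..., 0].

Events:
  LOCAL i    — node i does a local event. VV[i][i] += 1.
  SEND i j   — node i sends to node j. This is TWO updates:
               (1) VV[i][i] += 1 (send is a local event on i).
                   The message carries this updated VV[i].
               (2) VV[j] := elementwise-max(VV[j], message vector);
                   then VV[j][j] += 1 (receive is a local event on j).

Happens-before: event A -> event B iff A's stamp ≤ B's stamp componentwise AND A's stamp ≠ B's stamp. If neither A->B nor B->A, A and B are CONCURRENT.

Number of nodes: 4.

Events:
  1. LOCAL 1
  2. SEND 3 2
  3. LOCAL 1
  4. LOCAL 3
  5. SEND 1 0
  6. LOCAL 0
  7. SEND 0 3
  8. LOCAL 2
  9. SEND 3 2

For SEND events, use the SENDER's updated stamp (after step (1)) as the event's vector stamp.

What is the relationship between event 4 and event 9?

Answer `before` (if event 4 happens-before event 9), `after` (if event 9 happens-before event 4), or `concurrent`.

Initial: VV[0]=[0, 0, 0, 0]
Initial: VV[1]=[0, 0, 0, 0]
Initial: VV[2]=[0, 0, 0, 0]
Initial: VV[3]=[0, 0, 0, 0]
Event 1: LOCAL 1: VV[1][1]++ -> VV[1]=[0, 1, 0, 0]
Event 2: SEND 3->2: VV[3][3]++ -> VV[3]=[0, 0, 0, 1], msg_vec=[0, 0, 0, 1]; VV[2]=max(VV[2],msg_vec) then VV[2][2]++ -> VV[2]=[0, 0, 1, 1]
Event 3: LOCAL 1: VV[1][1]++ -> VV[1]=[0, 2, 0, 0]
Event 4: LOCAL 3: VV[3][3]++ -> VV[3]=[0, 0, 0, 2]
Event 5: SEND 1->0: VV[1][1]++ -> VV[1]=[0, 3, 0, 0], msg_vec=[0, 3, 0, 0]; VV[0]=max(VV[0],msg_vec) then VV[0][0]++ -> VV[0]=[1, 3, 0, 0]
Event 6: LOCAL 0: VV[0][0]++ -> VV[0]=[2, 3, 0, 0]
Event 7: SEND 0->3: VV[0][0]++ -> VV[0]=[3, 3, 0, 0], msg_vec=[3, 3, 0, 0]; VV[3]=max(VV[3],msg_vec) then VV[3][3]++ -> VV[3]=[3, 3, 0, 3]
Event 8: LOCAL 2: VV[2][2]++ -> VV[2]=[0, 0, 2, 1]
Event 9: SEND 3->2: VV[3][3]++ -> VV[3]=[3, 3, 0, 4], msg_vec=[3, 3, 0, 4]; VV[2]=max(VV[2],msg_vec) then VV[2][2]++ -> VV[2]=[3, 3, 3, 4]
Event 4 stamp: [0, 0, 0, 2]
Event 9 stamp: [3, 3, 0, 4]
[0, 0, 0, 2] <= [3, 3, 0, 4]? True
[3, 3, 0, 4] <= [0, 0, 0, 2]? False
Relation: before

Answer: before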